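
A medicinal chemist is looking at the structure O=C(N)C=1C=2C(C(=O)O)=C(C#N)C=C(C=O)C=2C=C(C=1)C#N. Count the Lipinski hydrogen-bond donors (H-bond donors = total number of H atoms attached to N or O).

3

Donors: find every N or O and count the H atoms it carries.
  atom 1 (O): bond orders sum to 2 → 0 H
  atom 3 (N): bond orders sum to 1 → 2 H
  atom 8 (O): bond orders sum to 2 → 0 H
  atom 9 (O): bond orders sum to 1 → 1 H
  atom 12 (N): bond orders sum to 3 → 0 H
  atom 16 (O): bond orders sum to 2 → 0 H
  atom 22 (N): bond orders sum to 3 → 0 H
Lipinski HBD = 3.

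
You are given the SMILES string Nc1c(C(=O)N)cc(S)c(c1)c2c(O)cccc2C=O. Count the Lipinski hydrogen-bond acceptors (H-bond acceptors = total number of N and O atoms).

N atoms: 2; O atoms: 3.
Lipinski HBA = 2 + 3 = 5.

5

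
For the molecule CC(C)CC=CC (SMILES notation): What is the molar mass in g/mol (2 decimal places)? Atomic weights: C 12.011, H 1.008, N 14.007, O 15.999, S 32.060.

First, the molecular formula is C7H14 (counting implicit H from valence).
  C: 7 × 12.011 = 84.077
  H: 14 × 1.008 = 14.112
Sum: 7×12.011 + 14×1.008 = 98.189 → 98.19 g/mol.

98.19 g/mol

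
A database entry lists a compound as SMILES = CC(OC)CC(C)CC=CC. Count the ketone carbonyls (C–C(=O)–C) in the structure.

Scan the SMILES for the ketone motif — none present.
Groups that are present: 1 alkene, 1 ether.

0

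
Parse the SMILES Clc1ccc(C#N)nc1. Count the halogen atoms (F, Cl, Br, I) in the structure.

1

Halogen atoms appear at heavy-atom position 1 (1×Cl).
Other groups present: 1 nitrile.
Halogen count: 1.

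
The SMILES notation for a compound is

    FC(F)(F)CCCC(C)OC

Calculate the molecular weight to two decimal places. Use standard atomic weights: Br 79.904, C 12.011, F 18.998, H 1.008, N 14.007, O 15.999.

First, the molecular formula is C7H13F3O (counting implicit H from valence).
  C: 7 × 12.011 = 84.077
  F: 3 × 18.998 = 56.994
  H: 13 × 1.008 = 13.104
  O: 1 × 15.999 = 15.999
Sum: 7×12.011 + 3×18.998 + 13×1.008 + 1×15.999 = 170.174 → 170.17 g/mol.

170.17 g/mol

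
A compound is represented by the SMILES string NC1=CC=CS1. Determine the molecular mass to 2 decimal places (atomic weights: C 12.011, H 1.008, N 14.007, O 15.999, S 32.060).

First, the molecular formula is C4H5NS (counting implicit H from valence).
  C: 4 × 12.011 = 48.044
  H: 5 × 1.008 = 5.040
  N: 1 × 14.007 = 14.007
  S: 1 × 32.060 = 32.060
Sum: 4×12.011 + 5×1.008 + 1×14.007 + 1×32.060 = 99.151 → 99.15 g/mol.

99.15 g/mol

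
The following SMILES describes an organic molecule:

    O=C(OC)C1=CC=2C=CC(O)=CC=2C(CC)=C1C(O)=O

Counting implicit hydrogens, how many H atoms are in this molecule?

Walk through each heavy atom and fill implicit hydrogens from standard valence (C 4, N 3, O 2, S 2, halogen 1):
  atom 1: O, bond orders sum to 2 (valence 2) → 0 H
  atom 2: C, bond orders sum to 4 (valence 4) → 0 H
  atom 3: O, bond orders sum to 2 (valence 2) → 0 H
  atom 4: C, bond orders sum to 1 (valence 4) → 3 H
  atom 5: C, bond orders sum to 4 (valence 4) → 0 H
  atom 6: C, bond orders sum to 3 (valence 4) → 1 H
  atom 7: C, bond orders sum to 4 (valence 4) → 0 H
  atom 8: C, bond orders sum to 3 (valence 4) → 1 H
  atom 9: C, bond orders sum to 3 (valence 4) → 1 H
  atom 10: C, bond orders sum to 4 (valence 4) → 0 H
  atom 11: O, bond orders sum to 1 (valence 2) → 1 H
  atom 12: C, bond orders sum to 3 (valence 4) → 1 H
  atom 13: C, bond orders sum to 4 (valence 4) → 0 H
  atom 14: C, bond orders sum to 4 (valence 4) → 0 H
  atom 15: C, bond orders sum to 2 (valence 4) → 2 H
  atom 16: C, bond orders sum to 1 (valence 4) → 3 H
  atom 17: C, bond orders sum to 4 (valence 4) → 0 H
  atom 18: C, bond orders sum to 4 (valence 4) → 0 H
  atom 19: O, bond orders sum to 1 (valence 2) → 1 H
  atom 20: O, bond orders sum to 2 (valence 2) → 0 H
Total hydrogens: 14.

14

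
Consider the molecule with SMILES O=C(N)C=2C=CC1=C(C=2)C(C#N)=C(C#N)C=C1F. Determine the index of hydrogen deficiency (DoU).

Degree of unsaturation = (number of rings) + (number of π bonds).
Ring closures in the SMILES: 2.
π bonds: 6 double bonds (each 1 DoU), 2 triple bonds (each 2 DoU) → 10 DoU from unsaturation.
Total DoU = 2 + 10 = 12.

12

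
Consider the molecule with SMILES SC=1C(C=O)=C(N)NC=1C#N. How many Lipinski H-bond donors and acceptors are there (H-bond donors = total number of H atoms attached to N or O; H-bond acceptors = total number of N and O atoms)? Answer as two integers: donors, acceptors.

Donors: find every N or O and count the H atoms it carries.
  atom 5 (O): bond orders sum to 2 → 0 H
  atom 7 (N): bond orders sum to 1 → 2 H
  atom 8 (N): bond orders sum to 2 → 1 H
  atom 11 (N): bond orders sum to 3 → 0 H
Lipinski HBD = 3.
Acceptors: N atoms = 3, O atoms = 1 → HBA = 4.

3, 4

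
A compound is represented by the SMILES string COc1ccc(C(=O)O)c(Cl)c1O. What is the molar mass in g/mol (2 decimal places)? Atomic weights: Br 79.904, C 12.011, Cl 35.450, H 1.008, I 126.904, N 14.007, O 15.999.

First, the molecular formula is C8H7ClO4 (counting implicit H from valence).
  C: 8 × 12.011 = 96.088
  Cl: 1 × 35.450 = 35.450
  H: 7 × 1.008 = 7.056
  O: 4 × 15.999 = 63.996
Sum: 8×12.011 + 1×35.450 + 7×1.008 + 4×15.999 = 202.590 → 202.59 g/mol.

202.59 g/mol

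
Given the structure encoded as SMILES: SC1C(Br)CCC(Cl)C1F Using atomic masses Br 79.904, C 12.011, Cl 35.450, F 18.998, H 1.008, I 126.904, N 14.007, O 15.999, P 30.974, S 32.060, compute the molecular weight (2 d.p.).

247.55 g/mol

First, the molecular formula is C6H9BrClFS (counting implicit H from valence).
  Br: 1 × 79.904 = 79.904
  C: 6 × 12.011 = 72.066
  Cl: 1 × 35.450 = 35.450
  F: 1 × 18.998 = 18.998
  H: 9 × 1.008 = 9.072
  S: 1 × 32.060 = 32.060
Sum: 1×79.904 + 6×12.011 + 1×35.450 + 1×18.998 + 9×1.008 + 1×32.060 = 247.550 → 247.55 g/mol.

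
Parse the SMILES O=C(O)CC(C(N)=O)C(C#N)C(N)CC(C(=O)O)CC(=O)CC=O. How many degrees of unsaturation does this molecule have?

Molecular formula: C14H19N3O7.
DoU = (2C + 2 + N − H − X) / 2, where X is the halogen count and O/S are ignored.
    = (2·14 + 2 + 3 − 19 − 0) / 2 = 14 / 2 = 7.

7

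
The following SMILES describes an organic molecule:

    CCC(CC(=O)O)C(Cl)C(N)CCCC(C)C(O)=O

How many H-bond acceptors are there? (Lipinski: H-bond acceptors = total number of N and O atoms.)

5

N atoms: 1; O atoms: 4.
Lipinski HBA = 1 + 4 = 5.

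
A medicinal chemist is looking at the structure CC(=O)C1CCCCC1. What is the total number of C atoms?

8

Count every carbon token in the SMILES (each C, including those in ring-closure positions and inside branches).
Carbon count: 8.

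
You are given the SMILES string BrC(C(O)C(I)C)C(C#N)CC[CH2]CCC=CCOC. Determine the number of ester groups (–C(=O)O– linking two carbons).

Scan the SMILES for the ester motif — none present.
Groups that are present: 1 alkene, 1 ether, 1 hydroxyl, 1 nitrile.

0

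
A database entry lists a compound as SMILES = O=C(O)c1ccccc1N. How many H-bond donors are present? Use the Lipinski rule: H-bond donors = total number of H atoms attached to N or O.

3

Donors: find every N or O and count the H atoms it carries.
  atom 1 (O): bond orders sum to 2 → 0 H
  atom 3 (O): bond orders sum to 1 → 1 H
  atom 10 (N): bond orders sum to 1 → 2 H
Lipinski HBD = 3.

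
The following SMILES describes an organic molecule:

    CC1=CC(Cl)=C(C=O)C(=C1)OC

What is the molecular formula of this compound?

Walk through each heavy atom and fill implicit hydrogens from standard valence (C 4, N 3, O 2, S 2, halogen 1):
  atom 1: C, bond orders sum to 1 (valence 4) → 3 H
  atom 2: C, bond orders sum to 4 (valence 4) → 0 H
  atom 3: C, bond orders sum to 3 (valence 4) → 1 H
  atom 4: C, bond orders sum to 4 (valence 4) → 0 H
  atom 5: Cl (halogen, monovalent) → 0 H
  atom 6: C, bond orders sum to 4 (valence 4) → 0 H
  atom 7: C, bond orders sum to 3 (valence 4) → 1 H
  atom 8: O, bond orders sum to 2 (valence 2) → 0 H
  atom 9: C, bond orders sum to 4 (valence 4) → 0 H
  atom 10: C, bond orders sum to 3 (valence 4) → 1 H
  atom 11: O, bond orders sum to 2 (valence 2) → 0 H
  atom 12: C, bond orders sum to 1 (valence 4) → 3 H
Totals → C:9, H:9, Cl:1, O:2.

C9H9ClO2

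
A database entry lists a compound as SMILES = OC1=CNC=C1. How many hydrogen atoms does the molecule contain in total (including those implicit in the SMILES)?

5

Walk through each heavy atom and fill implicit hydrogens from standard valence (C 4, N 3, O 2, S 2, halogen 1):
  atom 1: O, bond orders sum to 1 (valence 2) → 1 H
  atom 2: C, bond orders sum to 4 (valence 4) → 0 H
  atom 3: C, bond orders sum to 3 (valence 4) → 1 H
  atom 4: N, bond orders sum to 2 (valence 3) → 1 H
  atom 5: C, bond orders sum to 3 (valence 4) → 1 H
  atom 6: C, bond orders sum to 3 (valence 4) → 1 H
Total hydrogens: 5.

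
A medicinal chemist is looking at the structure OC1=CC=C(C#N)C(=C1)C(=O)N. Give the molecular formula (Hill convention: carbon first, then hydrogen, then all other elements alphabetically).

Walk through each heavy atom and fill implicit hydrogens from standard valence (C 4, N 3, O 2, S 2, halogen 1):
  atom 1: O, bond orders sum to 1 (valence 2) → 1 H
  atom 2: C, bond orders sum to 4 (valence 4) → 0 H
  atom 3: C, bond orders sum to 3 (valence 4) → 1 H
  atom 4: C, bond orders sum to 3 (valence 4) → 1 H
  atom 5: C, bond orders sum to 4 (valence 4) → 0 H
  atom 6: C, bond orders sum to 4 (valence 4) → 0 H
  atom 7: N, bond orders sum to 3 (valence 3) → 0 H
  atom 8: C, bond orders sum to 4 (valence 4) → 0 H
  atom 9: C, bond orders sum to 3 (valence 4) → 1 H
  atom 10: C, bond orders sum to 4 (valence 4) → 0 H
  atom 11: O, bond orders sum to 2 (valence 2) → 0 H
  atom 12: N, bond orders sum to 1 (valence 3) → 2 H
Totals → C:8, H:6, N:2, O:2.
In Hill order: C8H6N2O2.

C8H6N2O2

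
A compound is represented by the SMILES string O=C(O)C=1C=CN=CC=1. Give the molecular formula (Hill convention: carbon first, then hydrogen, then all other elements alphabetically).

Walk through each heavy atom and fill implicit hydrogens from standard valence (C 4, N 3, O 2, S 2, halogen 1):
  atom 1: O, bond orders sum to 2 (valence 2) → 0 H
  atom 2: C, bond orders sum to 4 (valence 4) → 0 H
  atom 3: O, bond orders sum to 1 (valence 2) → 1 H
  atom 4: C, bond orders sum to 4 (valence 4) → 0 H
  atom 5: C, bond orders sum to 3 (valence 4) → 1 H
  atom 6: C, bond orders sum to 3 (valence 4) → 1 H
  atom 7: N, bond orders sum to 3 (valence 3) → 0 H
  atom 8: C, bond orders sum to 3 (valence 4) → 1 H
  atom 9: C, bond orders sum to 3 (valence 4) → 1 H
Totals → C:6, H:5, N:1, O:2.
In Hill order: C6H5NO2.

C6H5NO2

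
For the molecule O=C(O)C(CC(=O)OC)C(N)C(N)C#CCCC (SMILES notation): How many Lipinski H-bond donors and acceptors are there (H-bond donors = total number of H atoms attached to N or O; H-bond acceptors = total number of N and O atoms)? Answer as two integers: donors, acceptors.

5, 6

Donors: find every N or O and count the H atoms it carries.
  atom 1 (O): bond orders sum to 2 → 0 H
  atom 3 (O): bond orders sum to 1 → 1 H
  atom 7 (O): bond orders sum to 2 → 0 H
  atom 8 (O): bond orders sum to 2 → 0 H
  atom 11 (N): bond orders sum to 1 → 2 H
  atom 13 (N): bond orders sum to 1 → 2 H
Lipinski HBD = 5.
Acceptors: N atoms = 2, O atoms = 4 → HBA = 6.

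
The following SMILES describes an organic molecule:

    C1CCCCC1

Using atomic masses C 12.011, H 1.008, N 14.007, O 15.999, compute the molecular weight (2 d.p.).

84.16 g/mol

First, the molecular formula is C6H12 (counting implicit H from valence).
  C: 6 × 12.011 = 72.066
  H: 12 × 1.008 = 12.096
Sum: 6×12.011 + 12×1.008 = 84.162 → 84.16 g/mol.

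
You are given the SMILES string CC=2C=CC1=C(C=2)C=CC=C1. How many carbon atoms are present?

11

Count every carbon token in the SMILES (each C, including those in ring-closure positions and inside branches).
Carbon count: 11.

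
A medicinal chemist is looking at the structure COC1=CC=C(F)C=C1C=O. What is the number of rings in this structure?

1

In SMILES, each pair of matching ring-closure digits denotes one ring-closing bond; the number of such bonds equals the number of independent rings.
Ring-closure bonds here: 1.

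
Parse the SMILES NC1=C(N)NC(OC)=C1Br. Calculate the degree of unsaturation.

Degree of unsaturation = (number of rings) + (number of π bonds).
Ring closures in the SMILES: 1.
π bonds: 2 double bonds (each 1 DoU) → 2 DoU from unsaturation.
Total DoU = 1 + 2 = 3.

3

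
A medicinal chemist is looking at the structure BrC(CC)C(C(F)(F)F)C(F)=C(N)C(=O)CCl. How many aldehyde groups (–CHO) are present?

0

Scan the SMILES for the aldehyde motif — none present.
Groups that are present: 1 alkene, 1 ketone, 1 primary amine.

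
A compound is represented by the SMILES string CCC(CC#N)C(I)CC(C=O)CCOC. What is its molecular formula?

C12H20INO2

Walk through each heavy atom and fill implicit hydrogens from standard valence (C 4, N 3, O 2, S 2, halogen 1):
  atom 1: C, bond orders sum to 1 (valence 4) → 3 H
  atom 2: C, bond orders sum to 2 (valence 4) → 2 H
  atom 3: C, bond orders sum to 3 (valence 4) → 1 H
  atom 4: C, bond orders sum to 2 (valence 4) → 2 H
  atom 5: C, bond orders sum to 4 (valence 4) → 0 H
  atom 6: N, bond orders sum to 3 (valence 3) → 0 H
  atom 7: C, bond orders sum to 3 (valence 4) → 1 H
  atom 8: I (halogen, monovalent) → 0 H
  atom 9: C, bond orders sum to 2 (valence 4) → 2 H
  atom 10: C, bond orders sum to 3 (valence 4) → 1 H
  atom 11: C, bond orders sum to 3 (valence 4) → 1 H
  atom 12: O, bond orders sum to 2 (valence 2) → 0 H
  atom 13: C, bond orders sum to 2 (valence 4) → 2 H
  atom 14: C, bond orders sum to 2 (valence 4) → 2 H
  atom 15: O, bond orders sum to 2 (valence 2) → 0 H
  atom 16: C, bond orders sum to 1 (valence 4) → 3 H
Totals → C:12, H:20, I:1, N:1, O:2.
In Hill order: C12H20INO2.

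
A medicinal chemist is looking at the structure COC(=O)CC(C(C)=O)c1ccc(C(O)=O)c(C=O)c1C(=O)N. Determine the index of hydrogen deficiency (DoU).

9

Molecular formula: C15H15NO7.
DoU = (2C + 2 + N − H − X) / 2, where X is the halogen count and O/S are ignored.
    = (2·15 + 2 + 1 − 15 − 0) / 2 = 18 / 2 = 9.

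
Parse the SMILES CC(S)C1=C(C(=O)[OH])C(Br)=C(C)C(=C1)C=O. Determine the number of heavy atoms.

Every atom symbol written in the SMILES (organic subset) is one heavy atom; implicit H are not written.
Heavy atoms by element → Br:1, C:11, O:3, S:1.
Total: 16.

16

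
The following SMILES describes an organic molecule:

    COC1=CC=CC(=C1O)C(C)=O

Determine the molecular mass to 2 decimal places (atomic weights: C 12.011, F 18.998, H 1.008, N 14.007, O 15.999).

First, the molecular formula is C9H10O3 (counting implicit H from valence).
  C: 9 × 12.011 = 108.099
  H: 10 × 1.008 = 10.080
  O: 3 × 15.999 = 47.997
Sum: 9×12.011 + 10×1.008 + 3×15.999 = 166.176 → 166.18 g/mol.

166.18 g/mol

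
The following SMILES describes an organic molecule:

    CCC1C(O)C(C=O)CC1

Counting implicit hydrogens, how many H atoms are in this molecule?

Walk through each heavy atom and fill implicit hydrogens from standard valence (C 4, N 3, O 2, S 2, halogen 1):
  atom 1: C, bond orders sum to 1 (valence 4) → 3 H
  atom 2: C, bond orders sum to 2 (valence 4) → 2 H
  atom 3: C, bond orders sum to 3 (valence 4) → 1 H
  atom 4: C, bond orders sum to 3 (valence 4) → 1 H
  atom 5: O, bond orders sum to 1 (valence 2) → 1 H
  atom 6: C, bond orders sum to 3 (valence 4) → 1 H
  atom 7: C, bond orders sum to 3 (valence 4) → 1 H
  atom 8: O, bond orders sum to 2 (valence 2) → 0 H
  atom 9: C, bond orders sum to 2 (valence 4) → 2 H
  atom 10: C, bond orders sum to 2 (valence 4) → 2 H
Total hydrogens: 14.

14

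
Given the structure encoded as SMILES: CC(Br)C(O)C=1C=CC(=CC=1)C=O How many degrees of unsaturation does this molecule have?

Molecular formula: C10H11BrO2.
DoU = (2C + 2 + N − H − X) / 2, where X is the halogen count and O/S are ignored.
    = (2·10 + 2 + 0 − 11 − 1) / 2 = 10 / 2 = 5.

5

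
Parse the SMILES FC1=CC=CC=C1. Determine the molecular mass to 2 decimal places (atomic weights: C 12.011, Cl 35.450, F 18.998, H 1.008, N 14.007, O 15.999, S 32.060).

First, the molecular formula is C6H5F (counting implicit H from valence).
  C: 6 × 12.011 = 72.066
  F: 1 × 18.998 = 18.998
  H: 5 × 1.008 = 5.040
Sum: 6×12.011 + 1×18.998 + 5×1.008 = 96.104 → 96.10 g/mol.

96.10 g/mol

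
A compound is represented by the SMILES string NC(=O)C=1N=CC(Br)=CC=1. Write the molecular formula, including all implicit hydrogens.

C6H5BrN2O

Walk through each heavy atom and fill implicit hydrogens from standard valence (C 4, N 3, O 2, S 2, halogen 1):
  atom 1: N, bond orders sum to 1 (valence 3) → 2 H
  atom 2: C, bond orders sum to 4 (valence 4) → 0 H
  atom 3: O, bond orders sum to 2 (valence 2) → 0 H
  atom 4: C, bond orders sum to 4 (valence 4) → 0 H
  atom 5: N, bond orders sum to 3 (valence 3) → 0 H
  atom 6: C, bond orders sum to 3 (valence 4) → 1 H
  atom 7: C, bond orders sum to 4 (valence 4) → 0 H
  atom 8: Br (halogen, monovalent) → 0 H
  atom 9: C, bond orders sum to 3 (valence 4) → 1 H
  atom 10: C, bond orders sum to 3 (valence 4) → 1 H
Totals → C:6, H:5, Br:1, N:2, O:1.
In Hill order: C6H5BrN2O.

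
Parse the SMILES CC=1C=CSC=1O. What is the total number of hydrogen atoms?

6

Walk through each heavy atom and fill implicit hydrogens from standard valence (C 4, N 3, O 2, S 2, halogen 1):
  atom 1: C, bond orders sum to 1 (valence 4) → 3 H
  atom 2: C, bond orders sum to 4 (valence 4) → 0 H
  atom 3: C, bond orders sum to 3 (valence 4) → 1 H
  atom 4: C, bond orders sum to 3 (valence 4) → 1 H
  atom 5: S, bond orders sum to 2 (valence 2) → 0 H
  atom 6: C, bond orders sum to 4 (valence 4) → 0 H
  atom 7: O, bond orders sum to 1 (valence 2) → 1 H
Total hydrogens: 6.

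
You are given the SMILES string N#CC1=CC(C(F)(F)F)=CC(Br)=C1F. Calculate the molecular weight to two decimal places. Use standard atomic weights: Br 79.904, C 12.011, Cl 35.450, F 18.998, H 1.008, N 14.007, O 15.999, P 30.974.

First, the molecular formula is C8H2BrF4N (counting implicit H from valence).
  Br: 1 × 79.904 = 79.904
  C: 8 × 12.011 = 96.088
  F: 4 × 18.998 = 75.992
  H: 2 × 1.008 = 2.016
  N: 1 × 14.007 = 14.007
Sum: 1×79.904 + 8×12.011 + 4×18.998 + 2×1.008 + 1×14.007 = 268.007 → 268.01 g/mol.

268.01 g/mol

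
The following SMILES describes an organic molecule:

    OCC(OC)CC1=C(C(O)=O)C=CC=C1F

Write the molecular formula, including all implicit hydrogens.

C11H13FO4

Walk through each heavy atom and fill implicit hydrogens from standard valence (C 4, N 3, O 2, S 2, halogen 1):
  atom 1: O, bond orders sum to 1 (valence 2) → 1 H
  atom 2: C, bond orders sum to 2 (valence 4) → 2 H
  atom 3: C, bond orders sum to 3 (valence 4) → 1 H
  atom 4: O, bond orders sum to 2 (valence 2) → 0 H
  atom 5: C, bond orders sum to 1 (valence 4) → 3 H
  atom 6: C, bond orders sum to 2 (valence 4) → 2 H
  atom 7: C, bond orders sum to 4 (valence 4) → 0 H
  atom 8: C, bond orders sum to 4 (valence 4) → 0 H
  atom 9: C, bond orders sum to 4 (valence 4) → 0 H
  atom 10: O, bond orders sum to 1 (valence 2) → 1 H
  atom 11: O, bond orders sum to 2 (valence 2) → 0 H
  atom 12: C, bond orders sum to 3 (valence 4) → 1 H
  atom 13: C, bond orders sum to 3 (valence 4) → 1 H
  atom 14: C, bond orders sum to 3 (valence 4) → 1 H
  atom 15: C, bond orders sum to 4 (valence 4) → 0 H
  atom 16: F (halogen, monovalent) → 0 H
Totals → C:11, H:13, F:1, O:4.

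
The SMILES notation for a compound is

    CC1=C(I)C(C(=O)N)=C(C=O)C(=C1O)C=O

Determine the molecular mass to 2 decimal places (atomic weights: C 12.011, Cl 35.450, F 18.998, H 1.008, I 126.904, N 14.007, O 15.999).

333.08 g/mol

First, the molecular formula is C10H8INO4 (counting implicit H from valence).
  C: 10 × 12.011 = 120.110
  H: 8 × 1.008 = 8.064
  I: 1 × 126.904 = 126.904
  N: 1 × 14.007 = 14.007
  O: 4 × 15.999 = 63.996
Sum: 10×12.011 + 8×1.008 + 1×126.904 + 1×14.007 + 4×15.999 = 333.081 → 333.08 g/mol.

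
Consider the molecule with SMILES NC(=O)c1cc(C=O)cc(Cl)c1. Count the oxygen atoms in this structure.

Scan the SMILES for O atoms (remember two-letter symbols like Cl and Br are single atoms).
Oxygen count: 2.

2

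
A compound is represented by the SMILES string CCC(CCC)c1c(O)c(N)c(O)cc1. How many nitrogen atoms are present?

1

Scan the SMILES for N atoms (remember two-letter symbols like Cl and Br are single atoms).
Nitrogen count: 1.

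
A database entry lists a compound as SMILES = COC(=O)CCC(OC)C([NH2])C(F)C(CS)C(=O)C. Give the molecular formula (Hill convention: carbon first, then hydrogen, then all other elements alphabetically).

C12H22FNO4S

Walk through each heavy atom and fill implicit hydrogens from standard valence (C 4, N 3, O 2, S 2, halogen 1):
  atom 1: C, bond orders sum to 1 (valence 4) → 3 H
  atom 2: O, bond orders sum to 2 (valence 2) → 0 H
  atom 3: C, bond orders sum to 4 (valence 4) → 0 H
  atom 4: O, bond orders sum to 2 (valence 2) → 0 H
  atom 5: C, bond orders sum to 2 (valence 4) → 2 H
  atom 6: C, bond orders sum to 2 (valence 4) → 2 H
  atom 7: C, bond orders sum to 3 (valence 4) → 1 H
  atom 8: O, bond orders sum to 2 (valence 2) → 0 H
  atom 9: C, bond orders sum to 1 (valence 4) → 3 H
  atom 10: C, bond orders sum to 3 (valence 4) → 1 H
  atom 11: N with explicit H count 2
  atom 12: C, bond orders sum to 3 (valence 4) → 1 H
  atom 13: F (halogen, monovalent) → 0 H
  atom 14: C, bond orders sum to 3 (valence 4) → 1 H
  atom 15: C, bond orders sum to 2 (valence 4) → 2 H
  atom 16: S, bond orders sum to 1 (valence 2) → 1 H
  atom 17: C, bond orders sum to 4 (valence 4) → 0 H
  atom 18: O, bond orders sum to 2 (valence 2) → 0 H
  atom 19: C, bond orders sum to 1 (valence 4) → 3 H
Totals → C:12, H:22, F:1, N:1, O:4, S:1.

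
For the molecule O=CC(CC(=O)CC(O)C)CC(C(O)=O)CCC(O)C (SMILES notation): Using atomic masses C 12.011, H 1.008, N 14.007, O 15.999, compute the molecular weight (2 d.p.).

288.34 g/mol

First, the molecular formula is C14H24O6 (counting implicit H from valence).
  C: 14 × 12.011 = 168.154
  H: 24 × 1.008 = 24.192
  O: 6 × 15.999 = 95.994
Sum: 14×12.011 + 24×1.008 + 6×15.999 = 288.340 → 288.34 g/mol.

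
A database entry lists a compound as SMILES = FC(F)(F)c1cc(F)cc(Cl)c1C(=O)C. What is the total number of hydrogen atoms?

5

Walk through each heavy atom and fill implicit hydrogens from standard valence (C 4, N 3, O 2, S 2, halogen 1); for lowercase aromatic atoms, an aromatic c carries 1 H when it has two neighbours and 0 H with three, and aromatic n carries 0 H:
  atom 1: F (halogen, monovalent) → 0 H
  atom 2: C, bond orders sum to 4 (valence 4) → 0 H
  atom 3: F (halogen, monovalent) → 0 H
  atom 4: F (halogen, monovalent) → 0 H
  atom 5: aromatic c, 3 neighbours → 0 H
  atom 6: aromatic c, 2 neighbours → 1 H
  atom 7: aromatic c, 3 neighbours → 0 H
  atom 8: F (halogen, monovalent) → 0 H
  atom 9: aromatic c, 2 neighbours → 1 H
  atom 10: aromatic c, 3 neighbours → 0 H
  atom 11: Cl (halogen, monovalent) → 0 H
  atom 12: aromatic c, 3 neighbours → 0 H
  atom 13: C, bond orders sum to 4 (valence 4) → 0 H
  atom 14: O, bond orders sum to 2 (valence 2) → 0 H
  atom 15: C, bond orders sum to 1 (valence 4) → 3 H
Total hydrogens: 5.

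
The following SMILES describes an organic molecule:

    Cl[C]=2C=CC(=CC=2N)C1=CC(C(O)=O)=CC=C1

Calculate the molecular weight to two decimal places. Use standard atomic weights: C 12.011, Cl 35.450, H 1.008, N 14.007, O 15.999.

First, the molecular formula is C13H10ClNO2 (counting implicit H from valence).
  C: 13 × 12.011 = 156.143
  Cl: 1 × 35.450 = 35.450
  H: 10 × 1.008 = 10.080
  N: 1 × 14.007 = 14.007
  O: 2 × 15.999 = 31.998
Sum: 13×12.011 + 1×35.450 + 10×1.008 + 1×14.007 + 2×15.999 = 247.678 → 247.68 g/mol.

247.68 g/mol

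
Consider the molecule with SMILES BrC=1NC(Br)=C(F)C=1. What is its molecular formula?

C4H2Br2FN

Walk through each heavy atom and fill implicit hydrogens from standard valence (C 4, N 3, O 2, S 2, halogen 1):
  atom 1: Br (halogen, monovalent) → 0 H
  atom 2: C, bond orders sum to 4 (valence 4) → 0 H
  atom 3: N, bond orders sum to 2 (valence 3) → 1 H
  atom 4: C, bond orders sum to 4 (valence 4) → 0 H
  atom 5: Br (halogen, monovalent) → 0 H
  atom 6: C, bond orders sum to 4 (valence 4) → 0 H
  atom 7: F (halogen, monovalent) → 0 H
  atom 8: C, bond orders sum to 3 (valence 4) → 1 H
Totals → C:4, H:2, Br:2, F:1, N:1.
In Hill order: C4H2Br2FN.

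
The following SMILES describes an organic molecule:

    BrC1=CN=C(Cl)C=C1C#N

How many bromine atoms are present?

1

Scan the SMILES for Br atoms (remember two-letter symbols like Cl and Br are single atoms).
Bromine count: 1.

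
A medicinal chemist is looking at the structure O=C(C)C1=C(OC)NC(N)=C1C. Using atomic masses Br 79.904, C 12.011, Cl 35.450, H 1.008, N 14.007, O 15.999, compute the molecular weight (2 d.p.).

First, the molecular formula is C8H12N2O2 (counting implicit H from valence).
  C: 8 × 12.011 = 96.088
  H: 12 × 1.008 = 12.096
  N: 2 × 14.007 = 28.014
  O: 2 × 15.999 = 31.998
Sum: 8×12.011 + 12×1.008 + 2×14.007 + 2×15.999 = 168.196 → 168.20 g/mol.

168.20 g/mol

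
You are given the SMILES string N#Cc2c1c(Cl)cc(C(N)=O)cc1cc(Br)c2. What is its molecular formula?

C12H6BrClN2O

Walk through each heavy atom and fill implicit hydrogens from standard valence (C 4, N 3, O 2, S 2, halogen 1); for lowercase aromatic atoms, an aromatic c carries 1 H when it has two neighbours and 0 H with three, and aromatic n carries 0 H:
  atom 1: N, bond orders sum to 3 (valence 3) → 0 H
  atom 2: C, bond orders sum to 4 (valence 4) → 0 H
  atom 3: aromatic c, 3 neighbours → 0 H
  atom 4: aromatic c, 3 neighbours → 0 H
  atom 5: aromatic c, 3 neighbours → 0 H
  atom 6: Cl (halogen, monovalent) → 0 H
  atom 7: aromatic c, 2 neighbours → 1 H
  atom 8: aromatic c, 3 neighbours → 0 H
  atom 9: C, bond orders sum to 4 (valence 4) → 0 H
  atom 10: N, bond orders sum to 1 (valence 3) → 2 H
  atom 11: O, bond orders sum to 2 (valence 2) → 0 H
  atom 12: aromatic c, 2 neighbours → 1 H
  atom 13: aromatic c, 3 neighbours → 0 H
  atom 14: aromatic c, 2 neighbours → 1 H
  atom 15: aromatic c, 3 neighbours → 0 H
  atom 16: Br (halogen, monovalent) → 0 H
  atom 17: aromatic c, 2 neighbours → 1 H
Totals → C:12, H:6, Br:1, Cl:1, N:2, O:1.
In Hill order: C12H6BrClN2O.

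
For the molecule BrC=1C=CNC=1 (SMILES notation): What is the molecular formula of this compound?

Walk through each heavy atom and fill implicit hydrogens from standard valence (C 4, N 3, O 2, S 2, halogen 1):
  atom 1: Br (halogen, monovalent) → 0 H
  atom 2: C, bond orders sum to 4 (valence 4) → 0 H
  atom 3: C, bond orders sum to 3 (valence 4) → 1 H
  atom 4: C, bond orders sum to 3 (valence 4) → 1 H
  atom 5: N, bond orders sum to 2 (valence 3) → 1 H
  atom 6: C, bond orders sum to 3 (valence 4) → 1 H
Totals → C:4, H:4, Br:1, N:1.
In Hill order: C4H4BrN.

C4H4BrN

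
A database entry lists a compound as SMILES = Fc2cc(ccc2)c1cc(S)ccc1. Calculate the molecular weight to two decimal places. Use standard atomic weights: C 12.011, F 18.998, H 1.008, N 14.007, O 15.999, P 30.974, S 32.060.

204.26 g/mol

First, the molecular formula is C12H9FS (counting implicit H from valence).
  C: 12 × 12.011 = 144.132
  F: 1 × 18.998 = 18.998
  H: 9 × 1.008 = 9.072
  S: 1 × 32.060 = 32.060
Sum: 12×12.011 + 1×18.998 + 9×1.008 + 1×32.060 = 204.262 → 204.26 g/mol.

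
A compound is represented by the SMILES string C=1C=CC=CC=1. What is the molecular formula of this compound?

Walk through each heavy atom and fill implicit hydrogens from standard valence (C 4, N 3, O 2, S 2, halogen 1):
  atom 1: C, bond orders sum to 3 (valence 4) → 1 H
  atom 2: C, bond orders sum to 3 (valence 4) → 1 H
  atom 3: C, bond orders sum to 3 (valence 4) → 1 H
  atom 4: C, bond orders sum to 3 (valence 4) → 1 H
  atom 5: C, bond orders sum to 3 (valence 4) → 1 H
  atom 6: C, bond orders sum to 3 (valence 4) → 1 H
Totals → C:6, H:6.
In Hill order: C6H6.

C6H6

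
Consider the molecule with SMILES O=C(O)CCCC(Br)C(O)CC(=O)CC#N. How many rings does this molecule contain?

0

In SMILES, each pair of matching ring-closure digits denotes one ring-closing bond; the number of such bonds equals the number of independent rings.
Ring-closure bonds here: 0.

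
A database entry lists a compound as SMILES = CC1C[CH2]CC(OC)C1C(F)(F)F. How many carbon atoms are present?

9

Count every carbon token in the SMILES (each C, including those in ring-closure positions and inside branches).
Carbon count: 9.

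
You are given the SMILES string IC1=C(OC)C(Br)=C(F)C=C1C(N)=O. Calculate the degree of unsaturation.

5

Degree of unsaturation = (number of rings) + (number of π bonds).
Ring closures in the SMILES: 1.
π bonds: 4 double bonds (each 1 DoU) → 4 DoU from unsaturation.
Total DoU = 1 + 4 = 5.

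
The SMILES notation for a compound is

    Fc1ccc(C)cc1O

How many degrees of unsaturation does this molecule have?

Molecular formula: C7H7FO.
DoU = (2C + 2 + N − H − X) / 2, where X is the halogen count and O/S are ignored.
    = (2·7 + 2 + 0 − 7 − 1) / 2 = 8 / 2 = 4.

4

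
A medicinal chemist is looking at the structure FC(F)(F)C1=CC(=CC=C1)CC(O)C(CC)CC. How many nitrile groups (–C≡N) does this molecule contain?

Scan the SMILES for the nitrile motif — none present.
Groups that are present: 1 hydroxyl.

0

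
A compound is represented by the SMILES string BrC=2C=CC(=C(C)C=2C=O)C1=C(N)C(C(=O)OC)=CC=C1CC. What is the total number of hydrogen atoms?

Walk through each heavy atom and fill implicit hydrogens from standard valence (C 4, N 3, O 2, S 2, halogen 1):
  atom 1: Br (halogen, monovalent) → 0 H
  atom 2: C, bond orders sum to 4 (valence 4) → 0 H
  atom 3: C, bond orders sum to 3 (valence 4) → 1 H
  atom 4: C, bond orders sum to 3 (valence 4) → 1 H
  atom 5: C, bond orders sum to 4 (valence 4) → 0 H
  atom 6: C, bond orders sum to 4 (valence 4) → 0 H
  atom 7: C, bond orders sum to 1 (valence 4) → 3 H
  atom 8: C, bond orders sum to 4 (valence 4) → 0 H
  atom 9: C, bond orders sum to 3 (valence 4) → 1 H
  atom 10: O, bond orders sum to 2 (valence 2) → 0 H
  atom 11: C, bond orders sum to 4 (valence 4) → 0 H
  atom 12: C, bond orders sum to 4 (valence 4) → 0 H
  atom 13: N, bond orders sum to 1 (valence 3) → 2 H
  atom 14: C, bond orders sum to 4 (valence 4) → 0 H
  atom 15: C, bond orders sum to 4 (valence 4) → 0 H
  atom 16: O, bond orders sum to 2 (valence 2) → 0 H
  atom 17: O, bond orders sum to 2 (valence 2) → 0 H
  atom 18: C, bond orders sum to 1 (valence 4) → 3 H
  atom 19: C, bond orders sum to 3 (valence 4) → 1 H
  atom 20: C, bond orders sum to 3 (valence 4) → 1 H
  atom 21: C, bond orders sum to 4 (valence 4) → 0 H
  atom 22: C, bond orders sum to 2 (valence 4) → 2 H
  atom 23: C, bond orders sum to 1 (valence 4) → 3 H
Total hydrogens: 18.

18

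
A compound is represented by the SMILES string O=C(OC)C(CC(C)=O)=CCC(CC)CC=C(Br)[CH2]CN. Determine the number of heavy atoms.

21

Every atom symbol written in the SMILES (organic subset) is one heavy atom; implicit H are not written.
Heavy atoms by element → Br:1, C:16, N:1, O:3.
Total: 21.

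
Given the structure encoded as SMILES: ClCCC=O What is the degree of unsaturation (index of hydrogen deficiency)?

1

Degree of unsaturation = (number of rings) + (number of π bonds).
Ring closures in the SMILES: 0.
π bonds: 1 double bond (each 1 DoU) → 1 DoU from unsaturation.
Total DoU = 0 + 1 = 1.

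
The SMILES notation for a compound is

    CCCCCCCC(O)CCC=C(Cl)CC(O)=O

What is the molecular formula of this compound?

Walk through each heavy atom and fill implicit hydrogens from standard valence (C 4, N 3, O 2, S 2, halogen 1):
  atom 1: C, bond orders sum to 1 (valence 4) → 3 H
  atom 2: C, bond orders sum to 2 (valence 4) → 2 H
  atom 3: C, bond orders sum to 2 (valence 4) → 2 H
  atom 4: C, bond orders sum to 2 (valence 4) → 2 H
  atom 5: C, bond orders sum to 2 (valence 4) → 2 H
  atom 6: C, bond orders sum to 2 (valence 4) → 2 H
  atom 7: C, bond orders sum to 2 (valence 4) → 2 H
  atom 8: C, bond orders sum to 3 (valence 4) → 1 H
  atom 9: O, bond orders sum to 1 (valence 2) → 1 H
  atom 10: C, bond orders sum to 2 (valence 4) → 2 H
  atom 11: C, bond orders sum to 2 (valence 4) → 2 H
  atom 12: C, bond orders sum to 3 (valence 4) → 1 H
  atom 13: C, bond orders sum to 4 (valence 4) → 0 H
  atom 14: Cl (halogen, monovalent) → 0 H
  atom 15: C, bond orders sum to 2 (valence 4) → 2 H
  atom 16: C, bond orders sum to 4 (valence 4) → 0 H
  atom 17: O, bond orders sum to 1 (valence 2) → 1 H
  atom 18: O, bond orders sum to 2 (valence 2) → 0 H
Totals → C:14, H:25, Cl:1, O:3.

C14H25ClO3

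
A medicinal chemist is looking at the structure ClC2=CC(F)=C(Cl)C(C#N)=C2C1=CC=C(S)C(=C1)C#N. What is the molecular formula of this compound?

C14H5Cl2FN2S

Walk through each heavy atom and fill implicit hydrogens from standard valence (C 4, N 3, O 2, S 2, halogen 1):
  atom 1: Cl (halogen, monovalent) → 0 H
  atom 2: C, bond orders sum to 4 (valence 4) → 0 H
  atom 3: C, bond orders sum to 3 (valence 4) → 1 H
  atom 4: C, bond orders sum to 4 (valence 4) → 0 H
  atom 5: F (halogen, monovalent) → 0 H
  atom 6: C, bond orders sum to 4 (valence 4) → 0 H
  atom 7: Cl (halogen, monovalent) → 0 H
  atom 8: C, bond orders sum to 4 (valence 4) → 0 H
  atom 9: C, bond orders sum to 4 (valence 4) → 0 H
  atom 10: N, bond orders sum to 3 (valence 3) → 0 H
  atom 11: C, bond orders sum to 4 (valence 4) → 0 H
  atom 12: C, bond orders sum to 4 (valence 4) → 0 H
  atom 13: C, bond orders sum to 3 (valence 4) → 1 H
  atom 14: C, bond orders sum to 3 (valence 4) → 1 H
  atom 15: C, bond orders sum to 4 (valence 4) → 0 H
  atom 16: S, bond orders sum to 1 (valence 2) → 1 H
  atom 17: C, bond orders sum to 4 (valence 4) → 0 H
  atom 18: C, bond orders sum to 3 (valence 4) → 1 H
  atom 19: C, bond orders sum to 4 (valence 4) → 0 H
  atom 20: N, bond orders sum to 3 (valence 3) → 0 H
Totals → C:14, H:5, Cl:2, F:1, N:2, S:1.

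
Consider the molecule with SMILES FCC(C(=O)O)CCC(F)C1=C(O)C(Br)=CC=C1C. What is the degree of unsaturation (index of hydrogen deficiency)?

5

Molecular formula: C13H15BrF2O3.
DoU = (2C + 2 + N − H − X) / 2, where X is the halogen count and O/S are ignored.
    = (2·13 + 2 + 0 − 15 − 3) / 2 = 10 / 2 = 5.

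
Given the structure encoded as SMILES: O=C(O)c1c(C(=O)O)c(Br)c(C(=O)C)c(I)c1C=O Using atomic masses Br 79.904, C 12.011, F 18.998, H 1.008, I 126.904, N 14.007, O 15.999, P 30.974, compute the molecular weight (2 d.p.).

440.97 g/mol

First, the molecular formula is C11H6BrIO6 (counting implicit H from valence).
  Br: 1 × 79.904 = 79.904
  C: 11 × 12.011 = 132.121
  H: 6 × 1.008 = 6.048
  I: 1 × 126.904 = 126.904
  O: 6 × 15.999 = 95.994
Sum: 1×79.904 + 11×12.011 + 6×1.008 + 1×126.904 + 6×15.999 = 440.971 → 440.97 g/mol.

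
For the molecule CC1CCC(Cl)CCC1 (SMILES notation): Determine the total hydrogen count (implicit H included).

15

Walk through each heavy atom and fill implicit hydrogens from standard valence (C 4, N 3, O 2, S 2, halogen 1):
  atom 1: C, bond orders sum to 1 (valence 4) → 3 H
  atom 2: C, bond orders sum to 3 (valence 4) → 1 H
  atom 3: C, bond orders sum to 2 (valence 4) → 2 H
  atom 4: C, bond orders sum to 2 (valence 4) → 2 H
  atom 5: C, bond orders sum to 3 (valence 4) → 1 H
  atom 6: Cl (halogen, monovalent) → 0 H
  atom 7: C, bond orders sum to 2 (valence 4) → 2 H
  atom 8: C, bond orders sum to 2 (valence 4) → 2 H
  atom 9: C, bond orders sum to 2 (valence 4) → 2 H
Total hydrogens: 15.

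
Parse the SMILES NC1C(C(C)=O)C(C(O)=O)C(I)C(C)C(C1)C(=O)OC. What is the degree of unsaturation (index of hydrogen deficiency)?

4

Molecular formula: C13H20INO5.
DoU = (2C + 2 + N − H − X) / 2, where X is the halogen count and O/S are ignored.
    = (2·13 + 2 + 1 − 20 − 1) / 2 = 8 / 2 = 4.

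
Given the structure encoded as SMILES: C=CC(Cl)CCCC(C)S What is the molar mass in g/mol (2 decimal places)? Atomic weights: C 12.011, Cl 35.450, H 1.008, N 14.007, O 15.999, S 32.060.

178.72 g/mol

First, the molecular formula is C8H15ClS (counting implicit H from valence).
  C: 8 × 12.011 = 96.088
  Cl: 1 × 35.450 = 35.450
  H: 15 × 1.008 = 15.120
  S: 1 × 32.060 = 32.060
Sum: 8×12.011 + 1×35.450 + 15×1.008 + 1×32.060 = 178.718 → 178.72 g/mol.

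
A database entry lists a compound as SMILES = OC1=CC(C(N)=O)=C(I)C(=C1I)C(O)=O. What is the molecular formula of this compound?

C8H5I2NO4

Walk through each heavy atom and fill implicit hydrogens from standard valence (C 4, N 3, O 2, S 2, halogen 1):
  atom 1: O, bond orders sum to 1 (valence 2) → 1 H
  atom 2: C, bond orders sum to 4 (valence 4) → 0 H
  atom 3: C, bond orders sum to 3 (valence 4) → 1 H
  atom 4: C, bond orders sum to 4 (valence 4) → 0 H
  atom 5: C, bond orders sum to 4 (valence 4) → 0 H
  atom 6: N, bond orders sum to 1 (valence 3) → 2 H
  atom 7: O, bond orders sum to 2 (valence 2) → 0 H
  atom 8: C, bond orders sum to 4 (valence 4) → 0 H
  atom 9: I (halogen, monovalent) → 0 H
  atom 10: C, bond orders sum to 4 (valence 4) → 0 H
  atom 11: C, bond orders sum to 4 (valence 4) → 0 H
  atom 12: I (halogen, monovalent) → 0 H
  atom 13: C, bond orders sum to 4 (valence 4) → 0 H
  atom 14: O, bond orders sum to 1 (valence 2) → 1 H
  atom 15: O, bond orders sum to 2 (valence 2) → 0 H
Totals → C:8, H:5, I:2, N:1, O:4.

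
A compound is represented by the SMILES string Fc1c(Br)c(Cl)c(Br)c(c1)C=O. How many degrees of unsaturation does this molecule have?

Molecular formula: C7H2Br2ClFO.
DoU = (2C + 2 + N − H − X) / 2, where X is the halogen count and O/S are ignored.
    = (2·7 + 2 + 0 − 2 − 4) / 2 = 10 / 2 = 5.

5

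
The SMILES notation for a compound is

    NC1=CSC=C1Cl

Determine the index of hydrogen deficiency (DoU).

Degree of unsaturation = (number of rings) + (number of π bonds).
Ring closures in the SMILES: 1.
π bonds: 2 double bonds (each 1 DoU) → 2 DoU from unsaturation.
Total DoU = 1 + 2 = 3.

3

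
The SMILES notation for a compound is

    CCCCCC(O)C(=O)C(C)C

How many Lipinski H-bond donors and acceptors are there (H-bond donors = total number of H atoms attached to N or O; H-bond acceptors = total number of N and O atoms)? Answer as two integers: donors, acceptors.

1, 2

Donors: find every N or O and count the H atoms it carries.
  atom 7 (O): bond orders sum to 1 → 1 H
  atom 9 (O): bond orders sum to 2 → 0 H
Lipinski HBD = 1.
Acceptors: N atoms = 0, O atoms = 2 → HBA = 2.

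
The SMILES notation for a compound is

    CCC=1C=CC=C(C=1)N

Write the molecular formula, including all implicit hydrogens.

C8H11N

Walk through each heavy atom and fill implicit hydrogens from standard valence (C 4, N 3, O 2, S 2, halogen 1):
  atom 1: C, bond orders sum to 1 (valence 4) → 3 H
  atom 2: C, bond orders sum to 2 (valence 4) → 2 H
  atom 3: C, bond orders sum to 4 (valence 4) → 0 H
  atom 4: C, bond orders sum to 3 (valence 4) → 1 H
  atom 5: C, bond orders sum to 3 (valence 4) → 1 H
  atom 6: C, bond orders sum to 3 (valence 4) → 1 H
  atom 7: C, bond orders sum to 4 (valence 4) → 0 H
  atom 8: C, bond orders sum to 3 (valence 4) → 1 H
  atom 9: N, bond orders sum to 1 (valence 3) → 2 H
Totals → C:8, H:11, N:1.
In Hill order: C8H11N.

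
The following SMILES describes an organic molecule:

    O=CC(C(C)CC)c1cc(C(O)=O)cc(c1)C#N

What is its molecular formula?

Walk through each heavy atom and fill implicit hydrogens from standard valence (C 4, N 3, O 2, S 2, halogen 1); for lowercase aromatic atoms, an aromatic c carries 1 H when it has two neighbours and 0 H with three, and aromatic n carries 0 H:
  atom 1: O, bond orders sum to 2 (valence 2) → 0 H
  atom 2: C, bond orders sum to 3 (valence 4) → 1 H
  atom 3: C, bond orders sum to 3 (valence 4) → 1 H
  atom 4: C, bond orders sum to 3 (valence 4) → 1 H
  atom 5: C, bond orders sum to 1 (valence 4) → 3 H
  atom 6: C, bond orders sum to 2 (valence 4) → 2 H
  atom 7: C, bond orders sum to 1 (valence 4) → 3 H
  atom 8: aromatic c, 3 neighbours → 0 H
  atom 9: aromatic c, 2 neighbours → 1 H
  atom 10: aromatic c, 3 neighbours → 0 H
  atom 11: C, bond orders sum to 4 (valence 4) → 0 H
  atom 12: O, bond orders sum to 1 (valence 2) → 1 H
  atom 13: O, bond orders sum to 2 (valence 2) → 0 H
  atom 14: aromatic c, 2 neighbours → 1 H
  atom 15: aromatic c, 3 neighbours → 0 H
  atom 16: aromatic c, 2 neighbours → 1 H
  atom 17: C, bond orders sum to 4 (valence 4) → 0 H
  atom 18: N, bond orders sum to 3 (valence 3) → 0 H
Totals → C:14, H:15, N:1, O:3.
In Hill order: C14H15NO3.

C14H15NO3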